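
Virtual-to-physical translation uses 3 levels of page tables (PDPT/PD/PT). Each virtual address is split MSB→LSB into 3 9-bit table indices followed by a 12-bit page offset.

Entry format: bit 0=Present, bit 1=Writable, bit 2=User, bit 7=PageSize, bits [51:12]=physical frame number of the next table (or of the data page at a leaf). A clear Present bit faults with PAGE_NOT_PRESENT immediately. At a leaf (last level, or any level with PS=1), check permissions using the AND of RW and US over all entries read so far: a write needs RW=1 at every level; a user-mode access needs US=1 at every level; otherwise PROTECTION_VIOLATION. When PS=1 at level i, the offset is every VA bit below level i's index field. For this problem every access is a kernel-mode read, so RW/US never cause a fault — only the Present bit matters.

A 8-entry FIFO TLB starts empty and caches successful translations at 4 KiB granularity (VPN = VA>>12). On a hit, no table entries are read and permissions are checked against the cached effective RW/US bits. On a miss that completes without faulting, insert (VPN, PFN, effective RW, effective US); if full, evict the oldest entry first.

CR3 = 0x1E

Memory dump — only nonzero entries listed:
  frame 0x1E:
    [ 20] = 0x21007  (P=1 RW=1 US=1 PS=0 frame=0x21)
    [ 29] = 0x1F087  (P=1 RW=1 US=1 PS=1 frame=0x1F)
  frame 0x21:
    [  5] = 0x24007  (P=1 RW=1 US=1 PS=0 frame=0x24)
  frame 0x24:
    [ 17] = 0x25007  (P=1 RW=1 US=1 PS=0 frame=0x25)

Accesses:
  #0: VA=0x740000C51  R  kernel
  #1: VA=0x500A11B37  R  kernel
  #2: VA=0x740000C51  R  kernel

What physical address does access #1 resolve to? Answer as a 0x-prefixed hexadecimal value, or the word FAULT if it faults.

Trace:
#0 VA=0x740000C51 (r,kernel):
  L0: frame=0x1E idx=29 entry=0x1F087 [P=1 RW=1 US=1 PS=1]
  → PA=0x1FC51 (huge @L0)  (1 entries read)
#1 VA=0x500A11B37 (r,kernel):
  L0: frame=0x1E idx=20 entry=0x21007 [P=1 RW=1 US=1 PS=0]
  L1: frame=0x21 idx=5 entry=0x24007 [P=1 RW=1 US=1 PS=0]
  L2: frame=0x24 idx=17 entry=0x25007 [P=1 RW=1 US=1 PS=0]
  → PA=0x25B37  (3 entries read)
#2 VA=0x740000C51 (r,kernel):
  TLB hit vpn=0x740000 → PA=0x1FC51

Access #1 PA: 0x25B37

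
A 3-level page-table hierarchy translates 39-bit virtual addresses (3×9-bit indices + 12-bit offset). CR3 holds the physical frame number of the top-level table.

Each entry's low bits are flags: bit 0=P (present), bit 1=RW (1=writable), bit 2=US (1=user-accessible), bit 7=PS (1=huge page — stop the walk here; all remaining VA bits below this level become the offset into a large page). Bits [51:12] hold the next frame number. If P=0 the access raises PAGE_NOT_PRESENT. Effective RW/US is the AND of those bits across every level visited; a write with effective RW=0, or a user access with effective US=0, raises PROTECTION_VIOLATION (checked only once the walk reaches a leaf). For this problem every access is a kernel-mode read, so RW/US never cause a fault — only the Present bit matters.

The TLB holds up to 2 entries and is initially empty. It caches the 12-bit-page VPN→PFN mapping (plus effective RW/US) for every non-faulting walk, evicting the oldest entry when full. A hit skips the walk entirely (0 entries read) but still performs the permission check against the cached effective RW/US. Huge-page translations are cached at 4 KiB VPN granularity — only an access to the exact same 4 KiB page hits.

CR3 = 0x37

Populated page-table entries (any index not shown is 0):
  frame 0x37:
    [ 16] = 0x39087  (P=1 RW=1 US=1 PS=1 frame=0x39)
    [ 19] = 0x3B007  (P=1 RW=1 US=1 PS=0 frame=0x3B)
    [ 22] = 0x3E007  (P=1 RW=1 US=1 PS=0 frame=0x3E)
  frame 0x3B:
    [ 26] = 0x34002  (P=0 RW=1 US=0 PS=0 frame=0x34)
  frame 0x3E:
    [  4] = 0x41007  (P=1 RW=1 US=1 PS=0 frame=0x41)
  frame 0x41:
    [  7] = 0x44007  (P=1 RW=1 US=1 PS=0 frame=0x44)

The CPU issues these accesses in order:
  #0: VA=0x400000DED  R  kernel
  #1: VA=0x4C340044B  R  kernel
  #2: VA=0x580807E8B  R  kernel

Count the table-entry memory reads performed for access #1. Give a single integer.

Trace:
#0 VA=0x400000DED (r,kernel):
  L0 @0x37[16] → 0x39087  P=1,RW=1,US=1,PS=1
  ✓ 0x39DED (huge @L0)  — 1 lookups
#1 VA=0x4C340044B (r,kernel):
  L0 @0x37[19] → 0x3B007  P=1,RW=1,US=1,PS=0
  L1 @0x3B[26] → 0x34002  P=0,RW=1,US=0,PS=0
  ✗ PAGE_NOT_PRESENT  [2 reads]
#2 VA=0x580807E8B (r,kernel):
  L0 @0x37[22] → 0x3E007  P=1,RW=1,US=1,PS=0
  L1 @0x3E[4] → 0x41007  P=1,RW=1,US=1,PS=0
  L2 @0x41[7] → 0x44007  P=1,RW=1,US=1,PS=0
  ✓ 0x44E8B  — 3 lookups

Entries read for #1: 2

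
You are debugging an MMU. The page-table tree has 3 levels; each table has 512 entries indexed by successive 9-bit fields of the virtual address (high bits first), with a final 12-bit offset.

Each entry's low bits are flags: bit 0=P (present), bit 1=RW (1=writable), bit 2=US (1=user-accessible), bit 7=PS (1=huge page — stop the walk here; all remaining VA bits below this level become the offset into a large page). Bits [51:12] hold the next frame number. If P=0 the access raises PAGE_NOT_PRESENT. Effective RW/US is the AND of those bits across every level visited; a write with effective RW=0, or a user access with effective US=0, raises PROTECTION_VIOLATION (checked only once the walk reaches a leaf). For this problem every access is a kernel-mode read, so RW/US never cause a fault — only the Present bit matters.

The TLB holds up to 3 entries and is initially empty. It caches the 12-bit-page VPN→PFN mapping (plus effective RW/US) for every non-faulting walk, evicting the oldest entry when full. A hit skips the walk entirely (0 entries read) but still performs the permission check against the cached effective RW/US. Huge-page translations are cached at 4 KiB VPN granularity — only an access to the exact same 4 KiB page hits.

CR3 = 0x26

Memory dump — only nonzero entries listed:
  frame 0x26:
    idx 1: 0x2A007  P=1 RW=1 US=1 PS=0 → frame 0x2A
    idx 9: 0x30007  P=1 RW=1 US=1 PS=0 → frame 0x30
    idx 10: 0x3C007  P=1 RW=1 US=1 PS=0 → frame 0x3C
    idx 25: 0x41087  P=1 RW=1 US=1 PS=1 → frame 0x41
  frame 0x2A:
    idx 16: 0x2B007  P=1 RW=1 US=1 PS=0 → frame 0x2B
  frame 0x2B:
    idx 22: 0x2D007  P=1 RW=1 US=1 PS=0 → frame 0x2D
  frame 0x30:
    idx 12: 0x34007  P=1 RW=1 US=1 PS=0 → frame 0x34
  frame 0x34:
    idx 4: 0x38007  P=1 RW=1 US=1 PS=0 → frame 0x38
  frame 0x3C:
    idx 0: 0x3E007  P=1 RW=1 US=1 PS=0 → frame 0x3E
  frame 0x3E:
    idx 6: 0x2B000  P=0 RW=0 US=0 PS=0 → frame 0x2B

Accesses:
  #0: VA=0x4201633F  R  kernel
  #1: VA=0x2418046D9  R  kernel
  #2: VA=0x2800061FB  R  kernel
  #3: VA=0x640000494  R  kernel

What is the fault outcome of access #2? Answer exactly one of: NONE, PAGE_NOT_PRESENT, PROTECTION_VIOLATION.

Trace:
#0 VA=0x4201633F (r,kernel):
  lvl0: tbl 0x26, slot 1 ⇒ 0x2A007 (P1/RW1/US1/PS0)
  lvl1: tbl 0x2A, slot 16 ⇒ 0x2B007 (P1/RW1/US1/PS0)
  lvl2: tbl 0x2B, slot 22 ⇒ 0x2D007 (P1/RW1/US1/PS0)
  → PA=0x2D33F  (3 entries read)
#1 VA=0x2418046D9 (r,kernel):
  lvl0: tbl 0x26, slot 9 ⇒ 0x30007 (P1/RW1/US1/PS0)
  lvl1: tbl 0x30, slot 12 ⇒ 0x34007 (P1/RW1/US1/PS0)
  lvl2: tbl 0x34, slot 4 ⇒ 0x38007 (P1/RW1/US1/PS0)
  → PA=0x386D9  (3 entries read)
#2 VA=0x2800061FB (r,kernel):
  lvl0: tbl 0x26, slot 10 ⇒ 0x3C007 (P1/RW1/US1/PS0)
  lvl1: tbl 0x3C, slot 0 ⇒ 0x3E007 (P1/RW1/US1/PS0)
  lvl2: tbl 0x3E, slot 6 ⇒ 0x2B000 (P0/RW0/US0/PS0)
  ✗ PAGE_NOT_PRESENT  [3 reads]
#3 VA=0x640000494 (r,kernel):
  lvl0: tbl 0x26, slot 25 ⇒ 0x41087 (P1/RW1/US1/PS1)
  → PA=0x41494 (huge @L0)  (1 entries read)

Access #2 fault: PAGE_NOT_PRESENT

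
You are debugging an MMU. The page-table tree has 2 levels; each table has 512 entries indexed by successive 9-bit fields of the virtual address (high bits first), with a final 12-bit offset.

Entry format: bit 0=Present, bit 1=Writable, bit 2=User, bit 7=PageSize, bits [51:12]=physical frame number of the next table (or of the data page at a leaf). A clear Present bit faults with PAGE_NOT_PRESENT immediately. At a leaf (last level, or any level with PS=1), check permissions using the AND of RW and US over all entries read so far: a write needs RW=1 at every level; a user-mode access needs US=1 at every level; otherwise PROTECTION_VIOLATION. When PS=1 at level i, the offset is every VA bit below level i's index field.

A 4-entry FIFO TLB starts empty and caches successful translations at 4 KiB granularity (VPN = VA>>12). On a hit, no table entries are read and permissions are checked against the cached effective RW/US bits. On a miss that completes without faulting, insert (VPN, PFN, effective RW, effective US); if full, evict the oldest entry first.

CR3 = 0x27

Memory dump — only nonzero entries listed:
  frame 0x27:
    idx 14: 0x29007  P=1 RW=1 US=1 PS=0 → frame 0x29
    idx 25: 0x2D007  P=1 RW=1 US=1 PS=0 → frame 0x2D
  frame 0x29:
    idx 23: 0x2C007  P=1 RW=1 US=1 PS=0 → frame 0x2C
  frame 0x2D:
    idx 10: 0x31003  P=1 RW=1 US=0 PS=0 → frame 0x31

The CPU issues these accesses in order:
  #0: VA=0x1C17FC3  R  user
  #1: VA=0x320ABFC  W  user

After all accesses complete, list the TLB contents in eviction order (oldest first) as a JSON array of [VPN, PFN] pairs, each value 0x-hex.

Trace:
#0 VA=0x1C17FC3 (r,user):
  [0] read 0x27 idx=14: raw=0x29007 flags P=1 W=1 U=1 S=0
  [1] read 0x29 idx=23: raw=0x2C007 flags P=1 W=1 U=1 S=0
  ⇒ phys 0x2CFC3  [2 reads]
#1 VA=0x320ABFC (w,user):
  [0] read 0x27 idx=25: raw=0x2D007 flags P=1 W=1 U=1 S=0
  [1] read 0x2D idx=10: raw=0x31003 flags P=1 W=1 U=0 S=0
  ✗ PROTECTION_VIOLATION  [2 reads]

TLB: [["0x1C17", "0x2C"]]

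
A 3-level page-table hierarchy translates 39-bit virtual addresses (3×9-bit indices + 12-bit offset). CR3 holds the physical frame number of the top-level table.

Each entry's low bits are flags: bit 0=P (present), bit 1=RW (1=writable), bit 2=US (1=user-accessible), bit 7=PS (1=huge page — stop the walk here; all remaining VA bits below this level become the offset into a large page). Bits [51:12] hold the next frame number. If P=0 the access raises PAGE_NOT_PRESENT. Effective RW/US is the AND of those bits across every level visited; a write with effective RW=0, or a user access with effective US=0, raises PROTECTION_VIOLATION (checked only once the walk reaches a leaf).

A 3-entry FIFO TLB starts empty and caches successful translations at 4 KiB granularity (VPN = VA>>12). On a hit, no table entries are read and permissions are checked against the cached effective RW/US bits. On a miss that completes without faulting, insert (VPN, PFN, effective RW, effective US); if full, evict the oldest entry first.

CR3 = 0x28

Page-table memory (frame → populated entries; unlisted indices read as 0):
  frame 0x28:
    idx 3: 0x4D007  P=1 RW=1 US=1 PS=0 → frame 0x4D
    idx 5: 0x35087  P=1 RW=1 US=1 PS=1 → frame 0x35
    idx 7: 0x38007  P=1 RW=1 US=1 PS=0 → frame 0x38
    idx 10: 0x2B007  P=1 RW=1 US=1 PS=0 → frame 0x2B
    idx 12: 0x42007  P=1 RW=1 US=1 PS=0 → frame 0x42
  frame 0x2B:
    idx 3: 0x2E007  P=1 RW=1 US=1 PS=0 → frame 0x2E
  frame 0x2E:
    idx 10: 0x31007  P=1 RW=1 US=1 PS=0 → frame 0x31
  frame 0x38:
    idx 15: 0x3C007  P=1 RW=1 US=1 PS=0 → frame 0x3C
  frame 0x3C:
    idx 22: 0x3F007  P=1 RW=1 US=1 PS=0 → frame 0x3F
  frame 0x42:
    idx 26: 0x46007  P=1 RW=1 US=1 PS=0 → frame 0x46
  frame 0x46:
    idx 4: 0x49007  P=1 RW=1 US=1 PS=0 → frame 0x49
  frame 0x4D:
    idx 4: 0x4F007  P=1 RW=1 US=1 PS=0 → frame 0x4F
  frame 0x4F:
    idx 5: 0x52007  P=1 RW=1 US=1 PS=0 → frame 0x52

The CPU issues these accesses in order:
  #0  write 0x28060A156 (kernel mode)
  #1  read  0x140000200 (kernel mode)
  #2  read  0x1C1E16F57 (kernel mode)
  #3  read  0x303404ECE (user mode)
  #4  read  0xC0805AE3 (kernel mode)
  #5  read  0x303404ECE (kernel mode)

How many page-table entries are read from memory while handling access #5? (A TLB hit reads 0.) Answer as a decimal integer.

Walk each access:
#0 VA=0x28060A156 (w,kernel):
  [0] read 0x28 idx=10: raw=0x2B007 flags P=1 W=1 U=1 S=0
  [1] read 0x2B idx=3: raw=0x2E007 flags P=1 W=1 U=1 S=0
  [2] read 0x2E idx=10: raw=0x31007 flags P=1 W=1 U=1 S=0
  ✓ 0x31156  — 3 lookups
#1 VA=0x140000200 (r,kernel):
  [0] read 0x28 idx=5: raw=0x35087 flags P=1 W=1 U=1 S=1
  ✓ 0x35200 (huge @L0)  — 1 lookups
#2 VA=0x1C1E16F57 (r,kernel):
  [0] read 0x28 idx=7: raw=0x38007 flags P=1 W=1 U=1 S=0
  [1] read 0x38 idx=15: raw=0x3C007 flags P=1 W=1 U=1 S=0
  [2] read 0x3C idx=22: raw=0x3F007 flags P=1 W=1 U=1 S=0
  ✓ 0x3FF57  — 3 lookups
#3 VA=0x303404ECE (r,user):
  [0] read 0x28 idx=12: raw=0x42007 flags P=1 W=1 U=1 S=0
  [1] read 0x42 idx=26: raw=0x46007 flags P=1 W=1 U=1 S=0
  [2] read 0x46 idx=4: raw=0x49007 flags P=1 W=1 U=1 S=0
  ✓ 0x49ECE  — 3 lookups
#4 VA=0xC0805AE3 (r,kernel):
  [0] read 0x28 idx=3: raw=0x4D007 flags P=1 W=1 U=1 S=0
  [1] read 0x4D idx=4: raw=0x4F007 flags P=1 W=1 U=1 S=0
  [2] read 0x4F idx=5: raw=0x52007 flags P=1 W=1 U=1 S=0
  ✓ 0x52AE3  — 3 lookups
#5 VA=0x303404ECE (r,kernel):
  TLB hit vpn=0x303404 → PA=0x49ECE

Entries read for #5: 0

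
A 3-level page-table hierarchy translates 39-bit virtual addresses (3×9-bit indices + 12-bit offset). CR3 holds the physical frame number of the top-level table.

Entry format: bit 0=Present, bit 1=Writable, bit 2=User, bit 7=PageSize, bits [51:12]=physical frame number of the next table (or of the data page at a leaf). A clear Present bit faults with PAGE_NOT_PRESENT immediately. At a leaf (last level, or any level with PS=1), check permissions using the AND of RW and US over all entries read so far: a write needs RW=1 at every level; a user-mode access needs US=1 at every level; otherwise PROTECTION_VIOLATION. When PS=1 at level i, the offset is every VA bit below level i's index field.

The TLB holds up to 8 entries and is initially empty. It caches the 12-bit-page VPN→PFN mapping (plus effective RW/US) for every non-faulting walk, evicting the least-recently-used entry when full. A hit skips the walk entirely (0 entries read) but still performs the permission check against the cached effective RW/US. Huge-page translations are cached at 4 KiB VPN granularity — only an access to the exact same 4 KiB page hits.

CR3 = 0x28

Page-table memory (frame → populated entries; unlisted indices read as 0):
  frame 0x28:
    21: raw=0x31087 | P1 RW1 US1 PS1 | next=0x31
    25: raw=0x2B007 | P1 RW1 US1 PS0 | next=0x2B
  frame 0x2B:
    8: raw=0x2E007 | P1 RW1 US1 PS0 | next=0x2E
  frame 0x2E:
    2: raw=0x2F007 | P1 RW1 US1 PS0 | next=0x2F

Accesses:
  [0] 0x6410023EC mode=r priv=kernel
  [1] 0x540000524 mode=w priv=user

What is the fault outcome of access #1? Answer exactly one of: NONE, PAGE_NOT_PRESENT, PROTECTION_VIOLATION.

Trace:
#0 VA=0x6410023EC (r,kernel):
  L0: frame=0x28 idx=25 entry=0x2B007 [P=1 RW=1 US=1 PS=0]
  L1: frame=0x2B idx=8 entry=0x2E007 [P=1 RW=1 US=1 PS=0]
  L2: frame=0x2E idx=2 entry=0x2F007 [P=1 RW=1 US=1 PS=0]
  ✓ 0x2F3EC  — 3 lookups
#1 VA=0x540000524 (w,user):
  L0: frame=0x28 idx=21 entry=0x31087 [P=1 RW=1 US=1 PS=1]
  ✓ 0x31524 (huge @L0)  — 1 lookups

Access #1 fault: NONE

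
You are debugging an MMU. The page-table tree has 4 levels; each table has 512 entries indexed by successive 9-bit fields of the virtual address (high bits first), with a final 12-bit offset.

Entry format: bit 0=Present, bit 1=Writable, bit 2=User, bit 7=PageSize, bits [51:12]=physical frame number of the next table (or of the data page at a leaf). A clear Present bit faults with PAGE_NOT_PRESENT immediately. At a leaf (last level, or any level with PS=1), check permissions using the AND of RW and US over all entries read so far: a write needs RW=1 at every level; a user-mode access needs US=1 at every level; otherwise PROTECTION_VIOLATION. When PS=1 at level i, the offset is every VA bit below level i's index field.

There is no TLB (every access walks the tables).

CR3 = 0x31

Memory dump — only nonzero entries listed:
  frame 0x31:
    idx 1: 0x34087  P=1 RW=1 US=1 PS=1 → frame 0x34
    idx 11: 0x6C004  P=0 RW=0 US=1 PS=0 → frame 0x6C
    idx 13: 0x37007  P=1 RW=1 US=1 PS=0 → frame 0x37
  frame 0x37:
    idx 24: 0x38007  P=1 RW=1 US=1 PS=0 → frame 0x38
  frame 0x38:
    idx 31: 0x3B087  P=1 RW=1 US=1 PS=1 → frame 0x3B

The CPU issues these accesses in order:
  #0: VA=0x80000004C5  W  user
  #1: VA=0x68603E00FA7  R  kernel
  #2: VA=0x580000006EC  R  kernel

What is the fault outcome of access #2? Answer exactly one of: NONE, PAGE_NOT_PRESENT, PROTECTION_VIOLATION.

Walk each access:
#0 VA=0x80000004C5 (w,user):
  lvl0: tbl 0x31, slot 1 ⇒ 0x34087 (P1/RW1/US1/PS1)
  ✓ 0x344C5 (huge @L0)  — 1 lookups
#1 VA=0x68603E00FA7 (r,kernel):
  lvl0: tbl 0x31, slot 13 ⇒ 0x37007 (P1/RW1/US1/PS0)
  lvl1: tbl 0x37, slot 24 ⇒ 0x38007 (P1/RW1/US1/PS0)
  lvl2: tbl 0x38, slot 31 ⇒ 0x3B087 (P1/RW1/US1/PS1)
  ✓ 0x3BFA7 (huge @L2)  — 3 lookups
#2 VA=0x580000006EC (r,kernel):
  lvl0: tbl 0x31, slot 11 ⇒ 0x6C004 (P0/RW0/US1/PS0)
  → PAGE_NOT_PRESENT  (1 entries read)

Access #2 fault: PAGE_NOT_PRESENT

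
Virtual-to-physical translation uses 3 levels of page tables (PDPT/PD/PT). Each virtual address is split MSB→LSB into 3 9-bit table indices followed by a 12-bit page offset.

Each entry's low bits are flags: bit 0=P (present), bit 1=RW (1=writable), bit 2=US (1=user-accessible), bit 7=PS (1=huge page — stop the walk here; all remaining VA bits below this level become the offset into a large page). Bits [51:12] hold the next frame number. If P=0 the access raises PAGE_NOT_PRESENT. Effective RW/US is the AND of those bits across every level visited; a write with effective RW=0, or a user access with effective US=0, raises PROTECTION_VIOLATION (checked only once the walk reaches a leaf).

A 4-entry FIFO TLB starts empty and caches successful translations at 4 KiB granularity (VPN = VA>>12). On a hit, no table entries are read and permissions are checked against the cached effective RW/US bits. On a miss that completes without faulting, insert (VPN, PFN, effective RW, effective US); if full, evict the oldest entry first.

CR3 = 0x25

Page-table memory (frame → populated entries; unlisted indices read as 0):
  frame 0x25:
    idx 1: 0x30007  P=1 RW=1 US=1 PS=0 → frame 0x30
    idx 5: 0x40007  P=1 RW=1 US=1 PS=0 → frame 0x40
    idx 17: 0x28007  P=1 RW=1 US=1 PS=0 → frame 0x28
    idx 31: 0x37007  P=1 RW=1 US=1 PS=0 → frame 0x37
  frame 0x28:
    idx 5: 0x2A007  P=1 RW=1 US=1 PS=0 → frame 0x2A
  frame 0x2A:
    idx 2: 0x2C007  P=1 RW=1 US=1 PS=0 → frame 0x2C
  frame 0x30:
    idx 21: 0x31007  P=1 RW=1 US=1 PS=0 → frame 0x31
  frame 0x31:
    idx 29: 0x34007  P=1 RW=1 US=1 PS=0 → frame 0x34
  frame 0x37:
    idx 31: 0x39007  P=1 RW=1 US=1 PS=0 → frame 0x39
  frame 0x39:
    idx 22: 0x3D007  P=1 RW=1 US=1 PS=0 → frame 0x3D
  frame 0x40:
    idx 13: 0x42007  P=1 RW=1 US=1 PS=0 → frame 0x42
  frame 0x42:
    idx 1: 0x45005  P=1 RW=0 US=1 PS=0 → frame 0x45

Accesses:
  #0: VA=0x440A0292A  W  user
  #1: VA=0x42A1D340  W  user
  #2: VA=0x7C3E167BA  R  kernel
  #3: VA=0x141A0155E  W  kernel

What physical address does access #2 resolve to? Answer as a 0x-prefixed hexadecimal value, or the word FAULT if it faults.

Per-access translation:
#0 VA=0x440A0292A (w,user):
  L0: frame=0x25 idx=17 entry=0x28007 [P=1 RW=1 US=1 PS=0]
  L1: frame=0x28 idx=5 entry=0x2A007 [P=1 RW=1 US=1 PS=0]
  L2: frame=0x2A idx=2 entry=0x2C007 [P=1 RW=1 US=1 PS=0]
  ⇒ phys 0x2C92A  [3 reads]
#1 VA=0x42A1D340 (w,user):
  L0: frame=0x25 idx=1 entry=0x30007 [P=1 RW=1 US=1 PS=0]
  L1: frame=0x30 idx=21 entry=0x31007 [P=1 RW=1 US=1 PS=0]
  L2: frame=0x31 idx=29 entry=0x34007 [P=1 RW=1 US=1 PS=0]
  ⇒ phys 0x34340  [3 reads]
#2 VA=0x7C3E167BA (r,kernel):
  L0: frame=0x25 idx=31 entry=0x37007 [P=1 RW=1 US=1 PS=0]
  L1: frame=0x37 idx=31 entry=0x39007 [P=1 RW=1 US=1 PS=0]
  L2: frame=0x39 idx=22 entry=0x3D007 [P=1 RW=1 US=1 PS=0]
  ⇒ phys 0x3D7BA  [3 reads]
#3 VA=0x141A0155E (w,kernel):
  L0: frame=0x25 idx=5 entry=0x40007 [P=1 RW=1 US=1 PS=0]
  L1: frame=0x40 idx=13 entry=0x42007 [P=1 RW=1 US=1 PS=0]
  L2: frame=0x42 idx=1 entry=0x45005 [P=1 RW=0 US=1 PS=0]
  → PROTECTION_VIOLATION  (3 entries read)

Access #2 PA: 0x3D7BA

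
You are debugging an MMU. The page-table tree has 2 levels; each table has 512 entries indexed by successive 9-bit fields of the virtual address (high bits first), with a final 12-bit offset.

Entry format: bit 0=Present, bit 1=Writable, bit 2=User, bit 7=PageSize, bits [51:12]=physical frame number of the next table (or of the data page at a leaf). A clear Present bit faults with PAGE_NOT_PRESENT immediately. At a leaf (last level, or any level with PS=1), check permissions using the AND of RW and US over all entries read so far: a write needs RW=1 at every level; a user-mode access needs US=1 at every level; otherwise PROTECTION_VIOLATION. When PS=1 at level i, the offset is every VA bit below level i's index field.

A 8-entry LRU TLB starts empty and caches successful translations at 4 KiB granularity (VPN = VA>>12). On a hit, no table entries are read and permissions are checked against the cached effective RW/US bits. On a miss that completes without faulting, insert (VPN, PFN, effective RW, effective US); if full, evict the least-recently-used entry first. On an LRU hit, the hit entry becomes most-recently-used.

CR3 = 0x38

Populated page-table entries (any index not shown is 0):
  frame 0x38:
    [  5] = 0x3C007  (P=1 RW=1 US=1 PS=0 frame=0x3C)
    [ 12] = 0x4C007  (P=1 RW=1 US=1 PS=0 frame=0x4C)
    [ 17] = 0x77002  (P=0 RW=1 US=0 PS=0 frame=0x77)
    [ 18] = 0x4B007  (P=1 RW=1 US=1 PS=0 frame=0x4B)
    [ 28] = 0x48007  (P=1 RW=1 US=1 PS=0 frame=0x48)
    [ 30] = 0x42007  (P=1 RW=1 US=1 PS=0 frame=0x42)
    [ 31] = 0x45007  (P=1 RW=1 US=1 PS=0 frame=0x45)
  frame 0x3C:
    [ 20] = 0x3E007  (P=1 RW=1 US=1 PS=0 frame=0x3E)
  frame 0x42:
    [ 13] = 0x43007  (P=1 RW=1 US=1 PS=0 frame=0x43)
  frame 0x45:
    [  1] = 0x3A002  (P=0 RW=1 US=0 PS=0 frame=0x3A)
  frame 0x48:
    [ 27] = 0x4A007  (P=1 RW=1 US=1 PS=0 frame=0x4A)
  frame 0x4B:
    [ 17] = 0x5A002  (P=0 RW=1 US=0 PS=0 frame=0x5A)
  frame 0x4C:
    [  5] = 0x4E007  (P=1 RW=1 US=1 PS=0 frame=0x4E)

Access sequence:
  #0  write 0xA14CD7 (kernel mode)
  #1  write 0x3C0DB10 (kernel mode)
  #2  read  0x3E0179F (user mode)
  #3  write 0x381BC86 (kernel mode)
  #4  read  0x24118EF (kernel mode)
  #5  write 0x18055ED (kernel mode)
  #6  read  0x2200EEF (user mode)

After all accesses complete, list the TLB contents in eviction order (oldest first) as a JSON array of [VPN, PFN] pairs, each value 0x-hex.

Walk each access:
#0 VA=0xA14CD7 (w,kernel):
  L0: frame=0x38 idx=5 entry=0x3C007 [P=1 RW=1 US=1 PS=0]
  L1: frame=0x3C idx=20 entry=0x3E007 [P=1 RW=1 US=1 PS=0]
  ✓ 0x3ECD7  — 2 lookups
#1 VA=0x3C0DB10 (w,kernel):
  L0: frame=0x38 idx=30 entry=0x42007 [P=1 RW=1 US=1 PS=0]
  L1: frame=0x42 idx=13 entry=0x43007 [P=1 RW=1 US=1 PS=0]
  ✓ 0x43B10  — 2 lookups
#2 VA=0x3E0179F (r,user):
  L0: frame=0x38 idx=31 entry=0x45007 [P=1 RW=1 US=1 PS=0]
  L1: frame=0x45 idx=1 entry=0x3A002 [P=0 RW=1 US=0 PS=0]
  ✗ PAGE_NOT_PRESENT  [2 reads]
#3 VA=0x381BC86 (w,kernel):
  L0: frame=0x38 idx=28 entry=0x48007 [P=1 RW=1 US=1 PS=0]
  L1: frame=0x48 idx=27 entry=0x4A007 [P=1 RW=1 US=1 PS=0]
  ✓ 0x4AC86  — 2 lookups
#4 VA=0x24118EF (r,kernel):
  L0: frame=0x38 idx=18 entry=0x4B007 [P=1 RW=1 US=1 PS=0]
  L1: frame=0x4B idx=17 entry=0x5A002 [P=0 RW=1 US=0 PS=0]
  ✗ PAGE_NOT_PRESENT  [2 reads]
#5 VA=0x18055ED (w,kernel):
  L0: frame=0x38 idx=12 entry=0x4C007 [P=1 RW=1 US=1 PS=0]
  L1: frame=0x4C idx=5 entry=0x4E007 [P=1 RW=1 US=1 PS=0]
  ✓ 0x4E5ED  — 2 lookups
#6 VA=0x2200EEF (r,user):
  L0: frame=0x38 idx=17 entry=0x77002 [P=0 RW=1 US=0 PS=0]
  ✗ PAGE_NOT_PRESENT  [1 reads]

TLB: [["0xA14", "0x3E"], ["0x3C0D", "0x43"], ["0x381B", "0x4A"], ["0x1805", "0x4E"]]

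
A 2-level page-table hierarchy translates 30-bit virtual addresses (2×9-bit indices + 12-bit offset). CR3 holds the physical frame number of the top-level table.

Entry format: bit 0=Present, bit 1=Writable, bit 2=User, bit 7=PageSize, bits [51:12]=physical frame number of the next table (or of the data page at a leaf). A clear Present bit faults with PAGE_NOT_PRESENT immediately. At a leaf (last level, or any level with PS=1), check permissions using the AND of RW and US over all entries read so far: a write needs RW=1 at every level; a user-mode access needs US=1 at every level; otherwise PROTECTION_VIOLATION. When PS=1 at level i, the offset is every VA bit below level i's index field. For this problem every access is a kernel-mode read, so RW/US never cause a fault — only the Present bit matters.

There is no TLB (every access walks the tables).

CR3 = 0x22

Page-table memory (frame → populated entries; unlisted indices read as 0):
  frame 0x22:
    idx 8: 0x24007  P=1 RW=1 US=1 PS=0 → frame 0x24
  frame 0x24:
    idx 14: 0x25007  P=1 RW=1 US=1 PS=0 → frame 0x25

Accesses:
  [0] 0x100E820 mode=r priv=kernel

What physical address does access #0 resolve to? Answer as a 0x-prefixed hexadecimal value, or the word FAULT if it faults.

Per-access translation:
#0 VA=0x100E820 (r,kernel):
  L0: frame=0x22 idx=8 entry=0x24007 [P=1 RW=1 US=1 PS=0]
  L1: frame=0x24 idx=14 entry=0x25007 [P=1 RW=1 US=1 PS=0]
  → PA=0x25820  (2 entries read)

Access #0 PA: 0x25820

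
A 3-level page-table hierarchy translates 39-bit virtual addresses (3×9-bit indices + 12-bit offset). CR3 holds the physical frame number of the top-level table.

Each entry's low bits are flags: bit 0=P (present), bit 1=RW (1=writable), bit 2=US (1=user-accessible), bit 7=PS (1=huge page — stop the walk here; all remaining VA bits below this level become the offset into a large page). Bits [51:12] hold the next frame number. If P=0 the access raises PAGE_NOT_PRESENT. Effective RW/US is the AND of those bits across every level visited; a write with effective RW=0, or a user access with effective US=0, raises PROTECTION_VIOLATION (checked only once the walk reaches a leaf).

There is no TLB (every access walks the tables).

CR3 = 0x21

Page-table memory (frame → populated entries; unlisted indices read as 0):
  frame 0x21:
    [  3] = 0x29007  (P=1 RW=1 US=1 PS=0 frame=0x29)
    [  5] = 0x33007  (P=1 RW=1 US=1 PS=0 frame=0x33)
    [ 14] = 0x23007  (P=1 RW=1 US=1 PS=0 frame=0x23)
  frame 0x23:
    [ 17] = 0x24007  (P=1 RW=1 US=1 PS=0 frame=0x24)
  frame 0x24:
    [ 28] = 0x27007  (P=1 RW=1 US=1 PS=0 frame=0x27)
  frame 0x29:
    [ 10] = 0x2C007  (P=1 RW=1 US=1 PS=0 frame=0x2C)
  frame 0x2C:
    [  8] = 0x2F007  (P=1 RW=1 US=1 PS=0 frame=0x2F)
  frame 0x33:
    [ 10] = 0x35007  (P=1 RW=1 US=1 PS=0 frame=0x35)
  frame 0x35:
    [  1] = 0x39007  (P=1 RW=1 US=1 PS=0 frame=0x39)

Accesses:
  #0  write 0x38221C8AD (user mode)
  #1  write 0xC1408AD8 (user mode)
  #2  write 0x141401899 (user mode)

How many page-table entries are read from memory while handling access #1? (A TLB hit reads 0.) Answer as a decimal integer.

Per-access translation:
#0 VA=0x38221C8AD (w,user):
  [0] read 0x21 idx=14: raw=0x23007 flags P=1 W=1 U=1 S=0
  [1] read 0x23 idx=17: raw=0x24007 flags P=1 W=1 U=1 S=0
  [2] read 0x24 idx=28: raw=0x27007 flags P=1 W=1 U=1 S=0
  ✓ 0x278AD  — 3 lookups
#1 VA=0xC1408AD8 (w,user):
  [0] read 0x21 idx=3: raw=0x29007 flags P=1 W=1 U=1 S=0
  [1] read 0x29 idx=10: raw=0x2C007 flags P=1 W=1 U=1 S=0
  [2] read 0x2C idx=8: raw=0x2F007 flags P=1 W=1 U=1 S=0
  ✓ 0x2FAD8  — 3 lookups
#2 VA=0x141401899 (w,user):
  [0] read 0x21 idx=5: raw=0x33007 flags P=1 W=1 U=1 S=0
  [1] read 0x33 idx=10: raw=0x35007 flags P=1 W=1 U=1 S=0
  [2] read 0x35 idx=1: raw=0x39007 flags P=1 W=1 U=1 S=0
  ✓ 0x39899  — 3 lookups

Entries read for #1: 3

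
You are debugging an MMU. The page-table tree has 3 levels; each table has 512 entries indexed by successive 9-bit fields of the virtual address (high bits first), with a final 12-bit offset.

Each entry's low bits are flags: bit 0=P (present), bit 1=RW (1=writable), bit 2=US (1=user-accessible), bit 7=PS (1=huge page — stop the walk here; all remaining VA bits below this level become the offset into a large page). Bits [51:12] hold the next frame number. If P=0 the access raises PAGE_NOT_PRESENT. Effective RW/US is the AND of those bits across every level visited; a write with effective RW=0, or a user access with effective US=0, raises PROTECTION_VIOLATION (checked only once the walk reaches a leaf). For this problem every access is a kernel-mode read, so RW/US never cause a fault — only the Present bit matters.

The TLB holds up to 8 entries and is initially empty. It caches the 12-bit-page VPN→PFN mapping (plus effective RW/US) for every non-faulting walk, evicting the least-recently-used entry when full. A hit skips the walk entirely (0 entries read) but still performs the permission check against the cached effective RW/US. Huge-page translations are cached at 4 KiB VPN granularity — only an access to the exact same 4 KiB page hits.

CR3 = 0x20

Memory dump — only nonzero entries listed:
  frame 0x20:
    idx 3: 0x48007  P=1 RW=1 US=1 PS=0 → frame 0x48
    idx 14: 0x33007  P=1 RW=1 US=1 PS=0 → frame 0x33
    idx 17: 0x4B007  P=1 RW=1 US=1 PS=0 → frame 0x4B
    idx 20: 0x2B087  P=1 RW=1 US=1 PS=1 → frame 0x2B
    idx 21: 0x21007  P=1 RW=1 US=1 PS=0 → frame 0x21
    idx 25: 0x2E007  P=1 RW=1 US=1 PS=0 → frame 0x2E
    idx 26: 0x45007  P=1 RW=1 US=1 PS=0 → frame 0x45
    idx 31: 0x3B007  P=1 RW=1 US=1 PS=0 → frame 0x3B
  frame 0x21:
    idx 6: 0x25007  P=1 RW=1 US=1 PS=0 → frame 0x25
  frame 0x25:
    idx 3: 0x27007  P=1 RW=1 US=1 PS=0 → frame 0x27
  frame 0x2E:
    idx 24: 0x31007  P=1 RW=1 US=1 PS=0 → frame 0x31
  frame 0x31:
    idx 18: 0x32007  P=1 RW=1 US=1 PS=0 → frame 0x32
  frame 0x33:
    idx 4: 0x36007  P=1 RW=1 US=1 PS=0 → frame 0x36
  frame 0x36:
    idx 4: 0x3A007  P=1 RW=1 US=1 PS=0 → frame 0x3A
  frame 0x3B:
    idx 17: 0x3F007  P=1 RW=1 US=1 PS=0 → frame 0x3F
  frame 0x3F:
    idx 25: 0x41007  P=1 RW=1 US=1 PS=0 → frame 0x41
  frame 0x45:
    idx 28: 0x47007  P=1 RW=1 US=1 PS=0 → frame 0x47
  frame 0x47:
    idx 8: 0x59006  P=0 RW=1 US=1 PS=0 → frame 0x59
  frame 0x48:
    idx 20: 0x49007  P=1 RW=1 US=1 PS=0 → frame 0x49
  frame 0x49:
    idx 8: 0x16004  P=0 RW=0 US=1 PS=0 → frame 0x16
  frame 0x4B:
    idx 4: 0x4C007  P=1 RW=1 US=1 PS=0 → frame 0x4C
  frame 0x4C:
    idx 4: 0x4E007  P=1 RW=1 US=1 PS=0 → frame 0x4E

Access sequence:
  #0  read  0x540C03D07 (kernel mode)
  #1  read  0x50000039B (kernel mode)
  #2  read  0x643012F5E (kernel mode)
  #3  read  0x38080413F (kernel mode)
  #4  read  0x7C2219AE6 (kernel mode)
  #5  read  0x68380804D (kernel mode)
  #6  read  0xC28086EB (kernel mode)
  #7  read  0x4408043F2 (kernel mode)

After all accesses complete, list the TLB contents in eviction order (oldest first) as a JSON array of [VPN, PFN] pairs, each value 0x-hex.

Per-access translation:
#0 VA=0x540C03D07 (r,kernel):
  L0: frame=0x20 idx=21 entry=0x21007 [P=1 RW=1 US=1 PS=0]
  L1: frame=0x21 idx=6 entry=0x25007 [P=1 RW=1 US=1 PS=0]
  L2: frame=0x25 idx=3 entry=0x27007 [P=1 RW=1 US=1 PS=0]
  ⇒ phys 0x27D07  [3 reads]
#1 VA=0x50000039B (r,kernel):
  L0: frame=0x20 idx=20 entry=0x2B087 [P=1 RW=1 US=1 PS=1]
  ⇒ phys 0x2B39B (huge @L0)  [1 reads]
#2 VA=0x643012F5E (r,kernel):
  L0: frame=0x20 idx=25 entry=0x2E007 [P=1 RW=1 US=1 PS=0]
  L1: frame=0x2E idx=24 entry=0x31007 [P=1 RW=1 US=1 PS=0]
  L2: frame=0x31 idx=18 entry=0x32007 [P=1 RW=1 US=1 PS=0]
  ⇒ phys 0x32F5E  [3 reads]
#3 VA=0x38080413F (r,kernel):
  L0: frame=0x20 idx=14 entry=0x33007 [P=1 RW=1 US=1 PS=0]
  L1: frame=0x33 idx=4 entry=0x36007 [P=1 RW=1 US=1 PS=0]
  L2: frame=0x36 idx=4 entry=0x3A007 [P=1 RW=1 US=1 PS=0]
  ⇒ phys 0x3A13F  [3 reads]
#4 VA=0x7C2219AE6 (r,kernel):
  L0: frame=0x20 idx=31 entry=0x3B007 [P=1 RW=1 US=1 PS=0]
  L1: frame=0x3B idx=17 entry=0x3F007 [P=1 RW=1 US=1 PS=0]
  L2: frame=0x3F idx=25 entry=0x41007 [P=1 RW=1 US=1 PS=0]
  ⇒ phys 0x41AE6  [3 reads]
#5 VA=0x68380804D (r,kernel):
  L0: frame=0x20 idx=26 entry=0x45007 [P=1 RW=1 US=1 PS=0]
  L1: frame=0x45 idx=28 entry=0x47007 [P=1 RW=1 US=1 PS=0]
  L2: frame=0x47 idx=8 entry=0x59006 [P=0 RW=1 US=1 PS=0]
  → PAGE_NOT_PRESENT  (3 entries read)
#6 VA=0xC28086EB (r,kernel):
  L0: frame=0x20 idx=3 entry=0x48007 [P=1 RW=1 US=1 PS=0]
  L1: frame=0x48 idx=20 entry=0x49007 [P=1 RW=1 US=1 PS=0]
  L2: frame=0x49 idx=8 entry=0x16004 [P=0 RW=0 US=1 PS=0]
  → PAGE_NOT_PRESENT  (3 entries read)
#7 VA=0x4408043F2 (r,kernel):
  L0: frame=0x20 idx=17 entry=0x4B007 [P=1 RW=1 US=1 PS=0]
  L1: frame=0x4B idx=4 entry=0x4C007 [P=1 RW=1 US=1 PS=0]
  L2: frame=0x4C idx=4 entry=0x4E007 [P=1 RW=1 US=1 PS=0]
  ⇒ phys 0x4E3F2  [3 reads]

TLB: [["0x540C03", "0x27"], ["0x500000", "0x2B"], ["0x643012", "0x32"], ["0x380804", "0x3A"], ["0x7C2219", "0x41"], ["0x440804", "0x4E"]]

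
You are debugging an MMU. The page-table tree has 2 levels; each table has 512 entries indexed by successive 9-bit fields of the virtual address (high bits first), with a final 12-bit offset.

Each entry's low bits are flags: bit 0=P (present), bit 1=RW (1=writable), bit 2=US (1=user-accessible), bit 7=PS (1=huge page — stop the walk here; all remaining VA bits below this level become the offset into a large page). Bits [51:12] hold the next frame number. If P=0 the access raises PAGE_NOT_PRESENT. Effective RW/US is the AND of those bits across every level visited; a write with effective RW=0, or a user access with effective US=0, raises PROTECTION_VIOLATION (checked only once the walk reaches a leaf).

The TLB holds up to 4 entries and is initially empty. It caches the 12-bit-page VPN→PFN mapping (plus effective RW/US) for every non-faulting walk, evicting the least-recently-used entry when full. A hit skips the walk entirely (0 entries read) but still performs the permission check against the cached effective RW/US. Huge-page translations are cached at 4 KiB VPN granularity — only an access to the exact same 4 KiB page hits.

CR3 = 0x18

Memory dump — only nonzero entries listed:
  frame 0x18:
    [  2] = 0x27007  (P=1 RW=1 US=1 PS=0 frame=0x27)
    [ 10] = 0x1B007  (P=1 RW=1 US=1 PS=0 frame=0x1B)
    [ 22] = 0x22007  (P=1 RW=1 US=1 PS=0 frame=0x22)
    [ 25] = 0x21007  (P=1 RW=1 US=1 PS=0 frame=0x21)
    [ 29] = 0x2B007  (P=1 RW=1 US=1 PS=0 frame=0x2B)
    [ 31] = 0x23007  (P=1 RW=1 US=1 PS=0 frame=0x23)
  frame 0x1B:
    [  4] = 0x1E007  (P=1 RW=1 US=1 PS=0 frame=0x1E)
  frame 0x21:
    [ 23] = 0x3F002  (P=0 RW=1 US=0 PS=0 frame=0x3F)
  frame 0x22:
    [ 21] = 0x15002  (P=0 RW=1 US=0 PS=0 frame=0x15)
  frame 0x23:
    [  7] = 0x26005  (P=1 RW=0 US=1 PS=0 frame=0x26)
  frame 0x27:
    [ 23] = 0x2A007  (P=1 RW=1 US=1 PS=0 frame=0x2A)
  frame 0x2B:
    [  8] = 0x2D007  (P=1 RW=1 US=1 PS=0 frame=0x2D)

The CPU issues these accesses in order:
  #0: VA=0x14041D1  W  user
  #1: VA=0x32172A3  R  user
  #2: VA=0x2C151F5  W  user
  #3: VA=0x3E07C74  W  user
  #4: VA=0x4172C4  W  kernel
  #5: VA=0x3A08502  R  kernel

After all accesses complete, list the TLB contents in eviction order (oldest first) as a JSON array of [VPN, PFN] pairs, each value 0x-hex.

Walk each access:
#0 VA=0x14041D1 (w,user):
  [0] read 0x18 idx=10: raw=0x1B007 flags P=1 W=1 U=1 S=0
  [1] read 0x1B idx=4: raw=0x1E007 flags P=1 W=1 U=1 S=0
  ✓ 0x1E1D1  — 2 lookups
#1 VA=0x32172A3 (r,user):
  [0] read 0x18 idx=25: raw=0x21007 flags P=1 W=1 U=1 S=0
  [1] read 0x21 idx=23: raw=0x3F002 flags P=0 W=1 U=0 S=0
  → PAGE_NOT_PRESENT  (2 entries read)
#2 VA=0x2C151F5 (w,user):
  [0] read 0x18 idx=22: raw=0x22007 flags P=1 W=1 U=1 S=0
  [1] read 0x22 idx=21: raw=0x15002 flags P=0 W=1 U=0 S=0
  → PAGE_NOT_PRESENT  (2 entries read)
#3 VA=0x3E07C74 (w,user):
  [0] read 0x18 idx=31: raw=0x23007 flags P=1 W=1 U=1 S=0
  [1] read 0x23 idx=7: raw=0x26005 flags P=1 W=0 U=1 S=0
  → PROTECTION_VIOLATION  (2 entries read)
#4 VA=0x4172C4 (w,kernel):
  [0] read 0x18 idx=2: raw=0x27007 flags P=1 W=1 U=1 S=0
  [1] read 0x27 idx=23: raw=0x2A007 flags P=1 W=1 U=1 S=0
  ✓ 0x2A2C4  — 2 lookups
#5 VA=0x3A08502 (r,kernel):
  [0] read 0x18 idx=29: raw=0x2B007 flags P=1 W=1 U=1 S=0
  [1] read 0x2B idx=8: raw=0x2D007 flags P=1 W=1 U=1 S=0
  ✓ 0x2D502  — 2 lookups

TLB: [["0x1404", "0x1E"], ["0x417", "0x2A"], ["0x3A08", "0x2D"]]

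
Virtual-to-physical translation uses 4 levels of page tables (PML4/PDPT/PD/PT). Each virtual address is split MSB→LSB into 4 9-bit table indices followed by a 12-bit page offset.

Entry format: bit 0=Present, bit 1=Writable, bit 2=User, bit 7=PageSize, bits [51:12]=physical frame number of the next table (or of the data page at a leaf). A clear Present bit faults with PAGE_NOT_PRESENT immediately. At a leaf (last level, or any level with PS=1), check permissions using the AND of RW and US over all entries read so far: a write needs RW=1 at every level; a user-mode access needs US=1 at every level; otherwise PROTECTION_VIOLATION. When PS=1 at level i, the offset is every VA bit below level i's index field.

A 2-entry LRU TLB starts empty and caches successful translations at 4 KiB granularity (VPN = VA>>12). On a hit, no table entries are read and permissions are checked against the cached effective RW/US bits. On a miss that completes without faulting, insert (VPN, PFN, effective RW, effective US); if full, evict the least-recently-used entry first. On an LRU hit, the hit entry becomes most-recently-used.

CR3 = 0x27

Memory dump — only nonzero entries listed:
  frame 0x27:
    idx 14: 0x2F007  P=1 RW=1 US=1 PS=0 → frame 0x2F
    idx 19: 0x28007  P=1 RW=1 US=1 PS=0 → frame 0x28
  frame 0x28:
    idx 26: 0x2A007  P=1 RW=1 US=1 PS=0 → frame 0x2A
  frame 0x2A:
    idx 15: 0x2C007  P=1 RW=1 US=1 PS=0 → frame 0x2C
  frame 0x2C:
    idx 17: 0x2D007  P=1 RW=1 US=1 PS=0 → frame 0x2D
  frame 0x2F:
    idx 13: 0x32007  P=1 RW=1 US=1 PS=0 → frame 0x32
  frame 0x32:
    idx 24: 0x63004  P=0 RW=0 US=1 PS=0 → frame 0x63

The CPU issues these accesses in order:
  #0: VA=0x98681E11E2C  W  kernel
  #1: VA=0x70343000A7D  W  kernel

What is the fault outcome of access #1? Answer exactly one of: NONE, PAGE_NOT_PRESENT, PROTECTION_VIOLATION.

Walk each access:
#0 VA=0x98681E11E2C (w,kernel):
  L0 @0x27[19] → 0x28007  P=1,RW=1,US=1,PS=0
  L1 @0x28[26] → 0x2A007  P=1,RW=1,US=1,PS=0
  L2 @0x2A[15] → 0x2C007  P=1,RW=1,US=1,PS=0
  L3 @0x2C[17] → 0x2D007  P=1,RW=1,US=1,PS=0
  ✓ 0x2DE2C  — 4 lookups
#1 VA=0x70343000A7D (w,kernel):
  L0 @0x27[14] → 0x2F007  P=1,RW=1,US=1,PS=0
  L1 @0x2F[13] → 0x32007  P=1,RW=1,US=1,PS=0
  L2 @0x32[24] → 0x63004  P=0,RW=0,US=1,PS=0
  ✗ PAGE_NOT_PRESENT  [3 reads]

Access #1 fault: PAGE_NOT_PRESENT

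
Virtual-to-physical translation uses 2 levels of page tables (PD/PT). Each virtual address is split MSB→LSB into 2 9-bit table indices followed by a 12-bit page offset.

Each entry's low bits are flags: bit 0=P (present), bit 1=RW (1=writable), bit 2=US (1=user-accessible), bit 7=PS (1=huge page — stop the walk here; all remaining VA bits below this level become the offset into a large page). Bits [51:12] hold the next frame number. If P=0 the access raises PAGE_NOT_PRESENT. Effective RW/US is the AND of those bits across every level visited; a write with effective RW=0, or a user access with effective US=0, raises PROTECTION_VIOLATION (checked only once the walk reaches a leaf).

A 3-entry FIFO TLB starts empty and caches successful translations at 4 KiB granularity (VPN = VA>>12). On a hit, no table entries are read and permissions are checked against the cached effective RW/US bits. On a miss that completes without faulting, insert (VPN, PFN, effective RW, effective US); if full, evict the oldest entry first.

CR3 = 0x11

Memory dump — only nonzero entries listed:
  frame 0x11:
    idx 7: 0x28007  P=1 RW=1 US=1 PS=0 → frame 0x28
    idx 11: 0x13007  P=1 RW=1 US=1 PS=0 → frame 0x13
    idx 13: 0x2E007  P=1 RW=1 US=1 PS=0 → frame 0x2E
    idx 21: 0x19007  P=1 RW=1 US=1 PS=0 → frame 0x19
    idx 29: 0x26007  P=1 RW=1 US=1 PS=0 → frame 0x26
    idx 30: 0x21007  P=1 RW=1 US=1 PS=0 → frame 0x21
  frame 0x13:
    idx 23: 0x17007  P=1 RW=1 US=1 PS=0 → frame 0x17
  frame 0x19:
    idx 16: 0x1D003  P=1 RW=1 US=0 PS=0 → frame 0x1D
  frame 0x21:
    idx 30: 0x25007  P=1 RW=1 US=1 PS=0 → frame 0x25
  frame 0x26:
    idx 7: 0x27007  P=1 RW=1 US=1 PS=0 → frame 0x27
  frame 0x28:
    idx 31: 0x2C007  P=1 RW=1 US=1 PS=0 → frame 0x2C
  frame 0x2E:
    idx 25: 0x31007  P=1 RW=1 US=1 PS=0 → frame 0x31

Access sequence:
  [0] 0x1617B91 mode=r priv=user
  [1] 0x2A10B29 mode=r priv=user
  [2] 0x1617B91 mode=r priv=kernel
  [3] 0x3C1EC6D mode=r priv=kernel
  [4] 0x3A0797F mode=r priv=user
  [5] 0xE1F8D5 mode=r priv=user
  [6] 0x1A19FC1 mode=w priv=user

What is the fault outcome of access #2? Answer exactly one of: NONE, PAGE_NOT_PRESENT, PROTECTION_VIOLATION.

Per-access translation:
#0 VA=0x1617B91 (r,user):
  lvl0: tbl 0x11, slot 11 ⇒ 0x13007 (P1/RW1/US1/PS0)
  lvl1: tbl 0x13, slot 23 ⇒ 0x17007 (P1/RW1/US1/PS0)
  ⇒ phys 0x17B91  [2 reads]
#1 VA=0x2A10B29 (r,user):
  lvl0: tbl 0x11, slot 21 ⇒ 0x19007 (P1/RW1/US1/PS0)
  lvl1: tbl 0x19, slot 16 ⇒ 0x1D003 (P1/RW1/US0/PS0)
  ✗ PROTECTION_VIOLATION  [2 reads]
#2 VA=0x1617B91 (r,kernel):
  TLB hit vpn=0x1617 → PA=0x17B91
#3 VA=0x3C1EC6D (r,kernel):
  lvl0: tbl 0x11, slot 30 ⇒ 0x21007 (P1/RW1/US1/PS0)
  lvl1: tbl 0x21, slot 30 ⇒ 0x25007 (P1/RW1/US1/PS0)
  ⇒ phys 0x25C6D  [2 reads]
#4 VA=0x3A0797F (r,user):
  lvl0: tbl 0x11, slot 29 ⇒ 0x26007 (P1/RW1/US1/PS0)
  lvl1: tbl 0x26, slot 7 ⇒ 0x27007 (P1/RW1/US1/PS0)
  ⇒ phys 0x2797F  [2 reads]
#5 VA=0xE1F8D5 (r,user):
  lvl0: tbl 0x11, slot 7 ⇒ 0x28007 (P1/RW1/US1/PS0)
  lvl1: tbl 0x28, slot 31 ⇒ 0x2C007 (P1/RW1/US1/PS0)
  ⇒ phys 0x2C8D5  [2 reads]
#6 VA=0x1A19FC1 (w,user):
  lvl0: tbl 0x11, slot 13 ⇒ 0x2E007 (P1/RW1/US1/PS0)
  lvl1: tbl 0x2E, slot 25 ⇒ 0x31007 (P1/RW1/US1/PS0)
  ⇒ phys 0x31FC1  [2 reads]

Access #2 fault: NONE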